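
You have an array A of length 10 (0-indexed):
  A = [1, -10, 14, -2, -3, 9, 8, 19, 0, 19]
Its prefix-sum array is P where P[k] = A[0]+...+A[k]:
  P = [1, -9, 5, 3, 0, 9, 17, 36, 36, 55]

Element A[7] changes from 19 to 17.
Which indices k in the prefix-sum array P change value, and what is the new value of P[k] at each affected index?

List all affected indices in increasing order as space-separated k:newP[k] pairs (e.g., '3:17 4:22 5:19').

Answer: 7:34 8:34 9:53

Derivation:
P[k] = A[0] + ... + A[k]
P[k] includes A[7] iff k >= 7
Affected indices: 7, 8, ..., 9; delta = -2
  P[7]: 36 + -2 = 34
  P[8]: 36 + -2 = 34
  P[9]: 55 + -2 = 53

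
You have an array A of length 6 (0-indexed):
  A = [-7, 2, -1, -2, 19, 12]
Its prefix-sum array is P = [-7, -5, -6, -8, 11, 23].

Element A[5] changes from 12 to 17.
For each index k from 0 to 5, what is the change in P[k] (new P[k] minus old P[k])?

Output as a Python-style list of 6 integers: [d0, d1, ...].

Element change: A[5] 12 -> 17, delta = 5
For k < 5: P[k] unchanged, delta_P[k] = 0
For k >= 5: P[k] shifts by exactly 5
Delta array: [0, 0, 0, 0, 0, 5]

Answer: [0, 0, 0, 0, 0, 5]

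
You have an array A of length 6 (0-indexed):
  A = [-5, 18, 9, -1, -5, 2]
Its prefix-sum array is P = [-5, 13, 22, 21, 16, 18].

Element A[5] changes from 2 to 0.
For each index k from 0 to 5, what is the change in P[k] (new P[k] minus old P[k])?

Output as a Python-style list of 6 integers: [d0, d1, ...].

Answer: [0, 0, 0, 0, 0, -2]

Derivation:
Element change: A[5] 2 -> 0, delta = -2
For k < 5: P[k] unchanged, delta_P[k] = 0
For k >= 5: P[k] shifts by exactly -2
Delta array: [0, 0, 0, 0, 0, -2]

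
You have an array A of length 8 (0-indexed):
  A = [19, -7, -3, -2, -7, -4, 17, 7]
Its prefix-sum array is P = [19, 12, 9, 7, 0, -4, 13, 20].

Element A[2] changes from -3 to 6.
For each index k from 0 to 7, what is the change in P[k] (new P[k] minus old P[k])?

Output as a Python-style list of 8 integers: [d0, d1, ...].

Answer: [0, 0, 9, 9, 9, 9, 9, 9]

Derivation:
Element change: A[2] -3 -> 6, delta = 9
For k < 2: P[k] unchanged, delta_P[k] = 0
For k >= 2: P[k] shifts by exactly 9
Delta array: [0, 0, 9, 9, 9, 9, 9, 9]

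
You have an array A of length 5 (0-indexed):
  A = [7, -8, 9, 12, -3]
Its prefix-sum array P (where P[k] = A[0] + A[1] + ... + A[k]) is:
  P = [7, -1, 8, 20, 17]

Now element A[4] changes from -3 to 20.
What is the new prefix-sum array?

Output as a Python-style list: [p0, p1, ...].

Answer: [7, -1, 8, 20, 40]

Derivation:
Change: A[4] -3 -> 20, delta = 23
P[k] for k < 4: unchanged (A[4] not included)
P[k] for k >= 4: shift by delta = 23
  P[0] = 7 + 0 = 7
  P[1] = -1 + 0 = -1
  P[2] = 8 + 0 = 8
  P[3] = 20 + 0 = 20
  P[4] = 17 + 23 = 40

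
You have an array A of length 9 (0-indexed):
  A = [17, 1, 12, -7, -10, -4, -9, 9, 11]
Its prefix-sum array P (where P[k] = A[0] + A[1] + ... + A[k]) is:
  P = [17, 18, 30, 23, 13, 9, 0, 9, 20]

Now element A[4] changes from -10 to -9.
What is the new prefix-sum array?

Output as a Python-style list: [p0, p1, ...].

Change: A[4] -10 -> -9, delta = 1
P[k] for k < 4: unchanged (A[4] not included)
P[k] for k >= 4: shift by delta = 1
  P[0] = 17 + 0 = 17
  P[1] = 18 + 0 = 18
  P[2] = 30 + 0 = 30
  P[3] = 23 + 0 = 23
  P[4] = 13 + 1 = 14
  P[5] = 9 + 1 = 10
  P[6] = 0 + 1 = 1
  P[7] = 9 + 1 = 10
  P[8] = 20 + 1 = 21

Answer: [17, 18, 30, 23, 14, 10, 1, 10, 21]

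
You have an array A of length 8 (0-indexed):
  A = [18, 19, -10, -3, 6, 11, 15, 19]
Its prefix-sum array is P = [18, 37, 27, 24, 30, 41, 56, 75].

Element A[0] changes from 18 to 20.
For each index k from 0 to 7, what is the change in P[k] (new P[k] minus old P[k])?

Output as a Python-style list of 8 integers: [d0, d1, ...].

Element change: A[0] 18 -> 20, delta = 2
For k < 0: P[k] unchanged, delta_P[k] = 0
For k >= 0: P[k] shifts by exactly 2
Delta array: [2, 2, 2, 2, 2, 2, 2, 2]

Answer: [2, 2, 2, 2, 2, 2, 2, 2]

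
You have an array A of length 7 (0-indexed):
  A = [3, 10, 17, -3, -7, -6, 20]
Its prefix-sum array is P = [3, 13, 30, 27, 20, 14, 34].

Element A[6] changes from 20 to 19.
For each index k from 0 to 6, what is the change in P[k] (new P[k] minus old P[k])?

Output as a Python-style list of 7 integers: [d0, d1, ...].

Answer: [0, 0, 0, 0, 0, 0, -1]

Derivation:
Element change: A[6] 20 -> 19, delta = -1
For k < 6: P[k] unchanged, delta_P[k] = 0
For k >= 6: P[k] shifts by exactly -1
Delta array: [0, 0, 0, 0, 0, 0, -1]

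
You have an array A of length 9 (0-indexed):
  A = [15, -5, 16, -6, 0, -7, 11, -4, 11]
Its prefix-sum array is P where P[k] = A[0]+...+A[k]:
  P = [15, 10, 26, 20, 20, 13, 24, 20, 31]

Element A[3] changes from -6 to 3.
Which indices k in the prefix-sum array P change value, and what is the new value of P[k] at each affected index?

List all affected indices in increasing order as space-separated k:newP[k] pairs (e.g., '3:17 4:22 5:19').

Answer: 3:29 4:29 5:22 6:33 7:29 8:40

Derivation:
P[k] = A[0] + ... + A[k]
P[k] includes A[3] iff k >= 3
Affected indices: 3, 4, ..., 8; delta = 9
  P[3]: 20 + 9 = 29
  P[4]: 20 + 9 = 29
  P[5]: 13 + 9 = 22
  P[6]: 24 + 9 = 33
  P[7]: 20 + 9 = 29
  P[8]: 31 + 9 = 40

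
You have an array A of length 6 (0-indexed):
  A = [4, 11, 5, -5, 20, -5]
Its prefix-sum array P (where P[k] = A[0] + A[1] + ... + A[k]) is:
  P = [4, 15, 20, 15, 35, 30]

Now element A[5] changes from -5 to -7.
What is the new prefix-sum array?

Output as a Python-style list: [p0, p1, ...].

Change: A[5] -5 -> -7, delta = -2
P[k] for k < 5: unchanged (A[5] not included)
P[k] for k >= 5: shift by delta = -2
  P[0] = 4 + 0 = 4
  P[1] = 15 + 0 = 15
  P[2] = 20 + 0 = 20
  P[3] = 15 + 0 = 15
  P[4] = 35 + 0 = 35
  P[5] = 30 + -2 = 28

Answer: [4, 15, 20, 15, 35, 28]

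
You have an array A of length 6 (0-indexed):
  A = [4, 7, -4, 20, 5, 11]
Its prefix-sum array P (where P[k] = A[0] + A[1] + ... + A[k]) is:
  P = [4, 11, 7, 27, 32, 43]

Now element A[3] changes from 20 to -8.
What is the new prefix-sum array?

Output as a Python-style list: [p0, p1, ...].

Change: A[3] 20 -> -8, delta = -28
P[k] for k < 3: unchanged (A[3] not included)
P[k] for k >= 3: shift by delta = -28
  P[0] = 4 + 0 = 4
  P[1] = 11 + 0 = 11
  P[2] = 7 + 0 = 7
  P[3] = 27 + -28 = -1
  P[4] = 32 + -28 = 4
  P[5] = 43 + -28 = 15

Answer: [4, 11, 7, -1, 4, 15]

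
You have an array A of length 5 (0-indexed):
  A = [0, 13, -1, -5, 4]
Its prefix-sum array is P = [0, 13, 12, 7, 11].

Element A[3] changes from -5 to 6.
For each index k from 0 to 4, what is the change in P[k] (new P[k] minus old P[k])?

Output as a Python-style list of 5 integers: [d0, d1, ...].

Element change: A[3] -5 -> 6, delta = 11
For k < 3: P[k] unchanged, delta_P[k] = 0
For k >= 3: P[k] shifts by exactly 11
Delta array: [0, 0, 0, 11, 11]

Answer: [0, 0, 0, 11, 11]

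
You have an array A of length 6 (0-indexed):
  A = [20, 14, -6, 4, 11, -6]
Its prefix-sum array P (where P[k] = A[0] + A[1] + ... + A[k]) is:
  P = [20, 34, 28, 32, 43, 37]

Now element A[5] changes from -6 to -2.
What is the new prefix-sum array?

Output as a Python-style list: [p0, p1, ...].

Answer: [20, 34, 28, 32, 43, 41]

Derivation:
Change: A[5] -6 -> -2, delta = 4
P[k] for k < 5: unchanged (A[5] not included)
P[k] for k >= 5: shift by delta = 4
  P[0] = 20 + 0 = 20
  P[1] = 34 + 0 = 34
  P[2] = 28 + 0 = 28
  P[3] = 32 + 0 = 32
  P[4] = 43 + 0 = 43
  P[5] = 37 + 4 = 41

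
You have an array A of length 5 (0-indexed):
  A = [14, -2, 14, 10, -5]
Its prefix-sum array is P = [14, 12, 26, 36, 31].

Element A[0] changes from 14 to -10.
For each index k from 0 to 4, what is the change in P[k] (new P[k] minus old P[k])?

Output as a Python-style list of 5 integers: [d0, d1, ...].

Element change: A[0] 14 -> -10, delta = -24
For k < 0: P[k] unchanged, delta_P[k] = 0
For k >= 0: P[k] shifts by exactly -24
Delta array: [-24, -24, -24, -24, -24]

Answer: [-24, -24, -24, -24, -24]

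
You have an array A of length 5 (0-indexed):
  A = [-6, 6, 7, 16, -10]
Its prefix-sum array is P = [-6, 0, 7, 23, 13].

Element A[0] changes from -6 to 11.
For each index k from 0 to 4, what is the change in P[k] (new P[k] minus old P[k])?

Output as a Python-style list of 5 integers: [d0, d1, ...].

Answer: [17, 17, 17, 17, 17]

Derivation:
Element change: A[0] -6 -> 11, delta = 17
For k < 0: P[k] unchanged, delta_P[k] = 0
For k >= 0: P[k] shifts by exactly 17
Delta array: [17, 17, 17, 17, 17]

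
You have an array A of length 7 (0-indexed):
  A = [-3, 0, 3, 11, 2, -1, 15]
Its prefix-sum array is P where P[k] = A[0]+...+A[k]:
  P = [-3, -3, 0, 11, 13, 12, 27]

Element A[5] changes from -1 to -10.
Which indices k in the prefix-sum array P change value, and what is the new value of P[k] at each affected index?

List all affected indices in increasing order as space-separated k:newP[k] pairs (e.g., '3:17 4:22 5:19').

P[k] = A[0] + ... + A[k]
P[k] includes A[5] iff k >= 5
Affected indices: 5, 6, ..., 6; delta = -9
  P[5]: 12 + -9 = 3
  P[6]: 27 + -9 = 18

Answer: 5:3 6:18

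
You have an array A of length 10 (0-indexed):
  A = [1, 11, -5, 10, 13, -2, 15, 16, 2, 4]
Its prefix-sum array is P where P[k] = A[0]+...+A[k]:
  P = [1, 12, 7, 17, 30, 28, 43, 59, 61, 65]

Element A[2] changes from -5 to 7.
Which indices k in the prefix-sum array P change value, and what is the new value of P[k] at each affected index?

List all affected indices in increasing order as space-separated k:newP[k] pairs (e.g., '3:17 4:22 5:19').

P[k] = A[0] + ... + A[k]
P[k] includes A[2] iff k >= 2
Affected indices: 2, 3, ..., 9; delta = 12
  P[2]: 7 + 12 = 19
  P[3]: 17 + 12 = 29
  P[4]: 30 + 12 = 42
  P[5]: 28 + 12 = 40
  P[6]: 43 + 12 = 55
  P[7]: 59 + 12 = 71
  P[8]: 61 + 12 = 73
  P[9]: 65 + 12 = 77

Answer: 2:19 3:29 4:42 5:40 6:55 7:71 8:73 9:77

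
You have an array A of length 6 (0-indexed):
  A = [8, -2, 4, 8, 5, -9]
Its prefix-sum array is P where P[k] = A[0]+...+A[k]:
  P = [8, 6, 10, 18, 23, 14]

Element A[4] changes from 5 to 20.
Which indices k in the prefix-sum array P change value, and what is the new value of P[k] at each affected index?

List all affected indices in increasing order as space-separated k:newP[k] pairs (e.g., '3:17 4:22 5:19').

Answer: 4:38 5:29

Derivation:
P[k] = A[0] + ... + A[k]
P[k] includes A[4] iff k >= 4
Affected indices: 4, 5, ..., 5; delta = 15
  P[4]: 23 + 15 = 38
  P[5]: 14 + 15 = 29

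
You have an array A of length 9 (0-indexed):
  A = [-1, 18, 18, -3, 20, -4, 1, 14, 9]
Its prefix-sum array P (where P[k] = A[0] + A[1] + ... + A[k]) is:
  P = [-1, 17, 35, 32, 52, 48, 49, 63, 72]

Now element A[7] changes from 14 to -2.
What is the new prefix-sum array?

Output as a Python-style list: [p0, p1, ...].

Change: A[7] 14 -> -2, delta = -16
P[k] for k < 7: unchanged (A[7] not included)
P[k] for k >= 7: shift by delta = -16
  P[0] = -1 + 0 = -1
  P[1] = 17 + 0 = 17
  P[2] = 35 + 0 = 35
  P[3] = 32 + 0 = 32
  P[4] = 52 + 0 = 52
  P[5] = 48 + 0 = 48
  P[6] = 49 + 0 = 49
  P[7] = 63 + -16 = 47
  P[8] = 72 + -16 = 56

Answer: [-1, 17, 35, 32, 52, 48, 49, 47, 56]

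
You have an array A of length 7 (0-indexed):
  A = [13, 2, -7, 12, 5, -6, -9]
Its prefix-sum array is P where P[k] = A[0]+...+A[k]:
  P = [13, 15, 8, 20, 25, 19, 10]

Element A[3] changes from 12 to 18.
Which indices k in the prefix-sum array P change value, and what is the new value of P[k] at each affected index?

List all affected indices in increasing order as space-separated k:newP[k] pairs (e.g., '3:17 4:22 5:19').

P[k] = A[0] + ... + A[k]
P[k] includes A[3] iff k >= 3
Affected indices: 3, 4, ..., 6; delta = 6
  P[3]: 20 + 6 = 26
  P[4]: 25 + 6 = 31
  P[5]: 19 + 6 = 25
  P[6]: 10 + 6 = 16

Answer: 3:26 4:31 5:25 6:16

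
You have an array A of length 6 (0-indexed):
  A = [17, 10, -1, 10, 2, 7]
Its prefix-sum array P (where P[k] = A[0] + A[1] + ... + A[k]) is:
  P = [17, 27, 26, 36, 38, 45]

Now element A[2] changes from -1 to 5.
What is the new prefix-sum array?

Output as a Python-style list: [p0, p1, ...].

Answer: [17, 27, 32, 42, 44, 51]

Derivation:
Change: A[2] -1 -> 5, delta = 6
P[k] for k < 2: unchanged (A[2] not included)
P[k] for k >= 2: shift by delta = 6
  P[0] = 17 + 0 = 17
  P[1] = 27 + 0 = 27
  P[2] = 26 + 6 = 32
  P[3] = 36 + 6 = 42
  P[4] = 38 + 6 = 44
  P[5] = 45 + 6 = 51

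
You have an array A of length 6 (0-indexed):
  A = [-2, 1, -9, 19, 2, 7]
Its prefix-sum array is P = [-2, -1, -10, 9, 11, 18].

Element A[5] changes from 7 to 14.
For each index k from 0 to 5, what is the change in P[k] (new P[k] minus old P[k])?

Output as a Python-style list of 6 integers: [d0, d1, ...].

Answer: [0, 0, 0, 0, 0, 7]

Derivation:
Element change: A[5] 7 -> 14, delta = 7
For k < 5: P[k] unchanged, delta_P[k] = 0
For k >= 5: P[k] shifts by exactly 7
Delta array: [0, 0, 0, 0, 0, 7]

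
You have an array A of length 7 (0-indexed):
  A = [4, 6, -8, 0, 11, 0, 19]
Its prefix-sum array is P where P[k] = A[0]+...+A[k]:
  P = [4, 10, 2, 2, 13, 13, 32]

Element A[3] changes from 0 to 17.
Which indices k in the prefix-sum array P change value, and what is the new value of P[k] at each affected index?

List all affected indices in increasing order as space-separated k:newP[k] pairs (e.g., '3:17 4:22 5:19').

P[k] = A[0] + ... + A[k]
P[k] includes A[3] iff k >= 3
Affected indices: 3, 4, ..., 6; delta = 17
  P[3]: 2 + 17 = 19
  P[4]: 13 + 17 = 30
  P[5]: 13 + 17 = 30
  P[6]: 32 + 17 = 49

Answer: 3:19 4:30 5:30 6:49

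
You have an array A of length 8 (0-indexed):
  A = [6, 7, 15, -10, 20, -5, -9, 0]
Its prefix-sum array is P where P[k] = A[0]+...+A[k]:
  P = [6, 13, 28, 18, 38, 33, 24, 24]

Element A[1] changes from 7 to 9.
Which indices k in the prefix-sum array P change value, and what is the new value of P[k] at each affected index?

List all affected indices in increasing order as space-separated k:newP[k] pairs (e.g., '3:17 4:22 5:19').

P[k] = A[0] + ... + A[k]
P[k] includes A[1] iff k >= 1
Affected indices: 1, 2, ..., 7; delta = 2
  P[1]: 13 + 2 = 15
  P[2]: 28 + 2 = 30
  P[3]: 18 + 2 = 20
  P[4]: 38 + 2 = 40
  P[5]: 33 + 2 = 35
  P[6]: 24 + 2 = 26
  P[7]: 24 + 2 = 26

Answer: 1:15 2:30 3:20 4:40 5:35 6:26 7:26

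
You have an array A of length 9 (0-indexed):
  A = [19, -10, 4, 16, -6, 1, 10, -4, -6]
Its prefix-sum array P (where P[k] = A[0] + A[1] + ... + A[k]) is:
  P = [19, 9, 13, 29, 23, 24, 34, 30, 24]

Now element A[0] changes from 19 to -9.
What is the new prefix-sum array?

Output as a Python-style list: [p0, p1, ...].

Change: A[0] 19 -> -9, delta = -28
P[k] for k < 0: unchanged (A[0] not included)
P[k] for k >= 0: shift by delta = -28
  P[0] = 19 + -28 = -9
  P[1] = 9 + -28 = -19
  P[2] = 13 + -28 = -15
  P[3] = 29 + -28 = 1
  P[4] = 23 + -28 = -5
  P[5] = 24 + -28 = -4
  P[6] = 34 + -28 = 6
  P[7] = 30 + -28 = 2
  P[8] = 24 + -28 = -4

Answer: [-9, -19, -15, 1, -5, -4, 6, 2, -4]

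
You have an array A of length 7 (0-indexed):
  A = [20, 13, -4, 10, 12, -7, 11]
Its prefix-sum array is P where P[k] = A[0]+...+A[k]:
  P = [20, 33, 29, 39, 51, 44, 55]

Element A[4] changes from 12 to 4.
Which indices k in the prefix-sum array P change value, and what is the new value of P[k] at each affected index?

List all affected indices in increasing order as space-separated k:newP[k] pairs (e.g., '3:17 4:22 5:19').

Answer: 4:43 5:36 6:47

Derivation:
P[k] = A[0] + ... + A[k]
P[k] includes A[4] iff k >= 4
Affected indices: 4, 5, ..., 6; delta = -8
  P[4]: 51 + -8 = 43
  P[5]: 44 + -8 = 36
  P[6]: 55 + -8 = 47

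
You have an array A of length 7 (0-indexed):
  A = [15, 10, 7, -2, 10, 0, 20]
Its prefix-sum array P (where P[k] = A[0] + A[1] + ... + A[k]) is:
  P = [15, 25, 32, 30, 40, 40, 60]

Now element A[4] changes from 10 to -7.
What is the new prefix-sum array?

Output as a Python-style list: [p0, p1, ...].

Change: A[4] 10 -> -7, delta = -17
P[k] for k < 4: unchanged (A[4] not included)
P[k] for k >= 4: shift by delta = -17
  P[0] = 15 + 0 = 15
  P[1] = 25 + 0 = 25
  P[2] = 32 + 0 = 32
  P[3] = 30 + 0 = 30
  P[4] = 40 + -17 = 23
  P[5] = 40 + -17 = 23
  P[6] = 60 + -17 = 43

Answer: [15, 25, 32, 30, 23, 23, 43]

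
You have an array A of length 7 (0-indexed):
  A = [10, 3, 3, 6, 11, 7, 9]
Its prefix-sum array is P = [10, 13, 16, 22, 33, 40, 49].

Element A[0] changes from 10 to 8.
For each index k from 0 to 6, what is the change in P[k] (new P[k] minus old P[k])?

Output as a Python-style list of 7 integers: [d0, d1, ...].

Element change: A[0] 10 -> 8, delta = -2
For k < 0: P[k] unchanged, delta_P[k] = 0
For k >= 0: P[k] shifts by exactly -2
Delta array: [-2, -2, -2, -2, -2, -2, -2]

Answer: [-2, -2, -2, -2, -2, -2, -2]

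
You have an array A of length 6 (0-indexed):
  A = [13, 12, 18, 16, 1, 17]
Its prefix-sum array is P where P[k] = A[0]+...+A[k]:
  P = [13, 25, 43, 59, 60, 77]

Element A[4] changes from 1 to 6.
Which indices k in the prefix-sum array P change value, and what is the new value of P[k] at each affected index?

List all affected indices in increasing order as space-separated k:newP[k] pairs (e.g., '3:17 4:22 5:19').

P[k] = A[0] + ... + A[k]
P[k] includes A[4] iff k >= 4
Affected indices: 4, 5, ..., 5; delta = 5
  P[4]: 60 + 5 = 65
  P[5]: 77 + 5 = 82

Answer: 4:65 5:82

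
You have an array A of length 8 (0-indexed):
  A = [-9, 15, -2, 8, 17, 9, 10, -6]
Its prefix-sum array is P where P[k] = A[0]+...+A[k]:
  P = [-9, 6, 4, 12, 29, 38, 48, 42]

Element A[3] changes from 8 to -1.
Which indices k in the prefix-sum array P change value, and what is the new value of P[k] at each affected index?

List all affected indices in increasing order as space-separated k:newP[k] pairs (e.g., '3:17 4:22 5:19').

Answer: 3:3 4:20 5:29 6:39 7:33

Derivation:
P[k] = A[0] + ... + A[k]
P[k] includes A[3] iff k >= 3
Affected indices: 3, 4, ..., 7; delta = -9
  P[3]: 12 + -9 = 3
  P[4]: 29 + -9 = 20
  P[5]: 38 + -9 = 29
  P[6]: 48 + -9 = 39
  P[7]: 42 + -9 = 33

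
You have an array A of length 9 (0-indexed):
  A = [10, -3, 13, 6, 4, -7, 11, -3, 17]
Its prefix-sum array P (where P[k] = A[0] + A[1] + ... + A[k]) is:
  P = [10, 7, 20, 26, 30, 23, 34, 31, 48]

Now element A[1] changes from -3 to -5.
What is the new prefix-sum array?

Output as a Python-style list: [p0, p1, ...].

Change: A[1] -3 -> -5, delta = -2
P[k] for k < 1: unchanged (A[1] not included)
P[k] for k >= 1: shift by delta = -2
  P[0] = 10 + 0 = 10
  P[1] = 7 + -2 = 5
  P[2] = 20 + -2 = 18
  P[3] = 26 + -2 = 24
  P[4] = 30 + -2 = 28
  P[5] = 23 + -2 = 21
  P[6] = 34 + -2 = 32
  P[7] = 31 + -2 = 29
  P[8] = 48 + -2 = 46

Answer: [10, 5, 18, 24, 28, 21, 32, 29, 46]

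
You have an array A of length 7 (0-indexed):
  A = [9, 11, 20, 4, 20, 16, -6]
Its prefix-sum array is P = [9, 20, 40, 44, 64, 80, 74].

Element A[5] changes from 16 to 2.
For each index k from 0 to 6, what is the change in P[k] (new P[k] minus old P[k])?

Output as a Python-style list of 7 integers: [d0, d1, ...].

Element change: A[5] 16 -> 2, delta = -14
For k < 5: P[k] unchanged, delta_P[k] = 0
For k >= 5: P[k] shifts by exactly -14
Delta array: [0, 0, 0, 0, 0, -14, -14]

Answer: [0, 0, 0, 0, 0, -14, -14]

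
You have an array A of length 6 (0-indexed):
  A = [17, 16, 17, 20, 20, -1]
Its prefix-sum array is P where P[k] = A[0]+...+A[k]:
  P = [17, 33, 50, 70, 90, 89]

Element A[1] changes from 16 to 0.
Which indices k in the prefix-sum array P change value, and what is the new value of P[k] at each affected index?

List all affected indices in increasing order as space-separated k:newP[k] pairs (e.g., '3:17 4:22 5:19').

P[k] = A[0] + ... + A[k]
P[k] includes A[1] iff k >= 1
Affected indices: 1, 2, ..., 5; delta = -16
  P[1]: 33 + -16 = 17
  P[2]: 50 + -16 = 34
  P[3]: 70 + -16 = 54
  P[4]: 90 + -16 = 74
  P[5]: 89 + -16 = 73

Answer: 1:17 2:34 3:54 4:74 5:73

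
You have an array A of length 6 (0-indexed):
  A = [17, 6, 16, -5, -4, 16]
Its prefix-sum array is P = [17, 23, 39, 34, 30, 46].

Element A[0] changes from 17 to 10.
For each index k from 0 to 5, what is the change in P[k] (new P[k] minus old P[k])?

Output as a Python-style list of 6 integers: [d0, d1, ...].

Answer: [-7, -7, -7, -7, -7, -7]

Derivation:
Element change: A[0] 17 -> 10, delta = -7
For k < 0: P[k] unchanged, delta_P[k] = 0
For k >= 0: P[k] shifts by exactly -7
Delta array: [-7, -7, -7, -7, -7, -7]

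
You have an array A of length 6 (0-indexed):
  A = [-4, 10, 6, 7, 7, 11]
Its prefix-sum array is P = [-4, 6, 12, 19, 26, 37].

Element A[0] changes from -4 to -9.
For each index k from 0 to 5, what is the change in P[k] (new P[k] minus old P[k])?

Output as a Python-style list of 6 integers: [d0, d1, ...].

Element change: A[0] -4 -> -9, delta = -5
For k < 0: P[k] unchanged, delta_P[k] = 0
For k >= 0: P[k] shifts by exactly -5
Delta array: [-5, -5, -5, -5, -5, -5]

Answer: [-5, -5, -5, -5, -5, -5]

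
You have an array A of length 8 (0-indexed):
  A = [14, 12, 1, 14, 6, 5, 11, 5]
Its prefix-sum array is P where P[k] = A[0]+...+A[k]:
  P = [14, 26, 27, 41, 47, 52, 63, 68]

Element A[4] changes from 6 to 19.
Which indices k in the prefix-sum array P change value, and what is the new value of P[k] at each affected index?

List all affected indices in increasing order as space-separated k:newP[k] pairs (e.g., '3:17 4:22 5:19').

P[k] = A[0] + ... + A[k]
P[k] includes A[4] iff k >= 4
Affected indices: 4, 5, ..., 7; delta = 13
  P[4]: 47 + 13 = 60
  P[5]: 52 + 13 = 65
  P[6]: 63 + 13 = 76
  P[7]: 68 + 13 = 81

Answer: 4:60 5:65 6:76 7:81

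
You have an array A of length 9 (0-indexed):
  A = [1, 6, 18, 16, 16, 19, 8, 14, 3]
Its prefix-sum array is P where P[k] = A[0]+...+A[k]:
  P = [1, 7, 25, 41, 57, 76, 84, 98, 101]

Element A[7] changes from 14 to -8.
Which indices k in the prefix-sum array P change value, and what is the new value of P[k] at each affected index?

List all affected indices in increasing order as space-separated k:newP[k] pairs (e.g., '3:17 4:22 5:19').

Answer: 7:76 8:79

Derivation:
P[k] = A[0] + ... + A[k]
P[k] includes A[7] iff k >= 7
Affected indices: 7, 8, ..., 8; delta = -22
  P[7]: 98 + -22 = 76
  P[8]: 101 + -22 = 79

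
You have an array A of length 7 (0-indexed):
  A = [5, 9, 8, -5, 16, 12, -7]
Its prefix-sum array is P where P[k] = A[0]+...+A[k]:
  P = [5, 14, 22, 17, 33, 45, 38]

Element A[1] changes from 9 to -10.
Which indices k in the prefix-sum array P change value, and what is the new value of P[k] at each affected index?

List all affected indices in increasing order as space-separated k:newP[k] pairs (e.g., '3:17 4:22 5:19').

P[k] = A[0] + ... + A[k]
P[k] includes A[1] iff k >= 1
Affected indices: 1, 2, ..., 6; delta = -19
  P[1]: 14 + -19 = -5
  P[2]: 22 + -19 = 3
  P[3]: 17 + -19 = -2
  P[4]: 33 + -19 = 14
  P[5]: 45 + -19 = 26
  P[6]: 38 + -19 = 19

Answer: 1:-5 2:3 3:-2 4:14 5:26 6:19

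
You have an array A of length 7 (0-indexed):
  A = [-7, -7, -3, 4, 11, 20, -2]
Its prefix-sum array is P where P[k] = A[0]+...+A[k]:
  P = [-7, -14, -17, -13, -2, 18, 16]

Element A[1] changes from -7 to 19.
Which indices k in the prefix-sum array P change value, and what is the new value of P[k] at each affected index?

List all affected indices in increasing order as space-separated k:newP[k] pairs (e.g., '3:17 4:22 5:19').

Answer: 1:12 2:9 3:13 4:24 5:44 6:42

Derivation:
P[k] = A[0] + ... + A[k]
P[k] includes A[1] iff k >= 1
Affected indices: 1, 2, ..., 6; delta = 26
  P[1]: -14 + 26 = 12
  P[2]: -17 + 26 = 9
  P[3]: -13 + 26 = 13
  P[4]: -2 + 26 = 24
  P[5]: 18 + 26 = 44
  P[6]: 16 + 26 = 42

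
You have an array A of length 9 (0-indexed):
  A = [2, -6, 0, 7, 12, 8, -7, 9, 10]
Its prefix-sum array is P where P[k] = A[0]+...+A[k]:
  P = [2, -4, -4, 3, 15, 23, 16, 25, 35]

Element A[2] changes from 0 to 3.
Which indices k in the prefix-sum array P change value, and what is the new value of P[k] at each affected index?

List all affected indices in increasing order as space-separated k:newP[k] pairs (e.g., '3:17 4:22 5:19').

P[k] = A[0] + ... + A[k]
P[k] includes A[2] iff k >= 2
Affected indices: 2, 3, ..., 8; delta = 3
  P[2]: -4 + 3 = -1
  P[3]: 3 + 3 = 6
  P[4]: 15 + 3 = 18
  P[5]: 23 + 3 = 26
  P[6]: 16 + 3 = 19
  P[7]: 25 + 3 = 28
  P[8]: 35 + 3 = 38

Answer: 2:-1 3:6 4:18 5:26 6:19 7:28 8:38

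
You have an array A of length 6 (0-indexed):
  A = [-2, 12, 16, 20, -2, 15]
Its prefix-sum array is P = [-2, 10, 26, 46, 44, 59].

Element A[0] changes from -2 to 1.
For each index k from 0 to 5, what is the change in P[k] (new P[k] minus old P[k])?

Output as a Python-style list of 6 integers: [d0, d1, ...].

Element change: A[0] -2 -> 1, delta = 3
For k < 0: P[k] unchanged, delta_P[k] = 0
For k >= 0: P[k] shifts by exactly 3
Delta array: [3, 3, 3, 3, 3, 3]

Answer: [3, 3, 3, 3, 3, 3]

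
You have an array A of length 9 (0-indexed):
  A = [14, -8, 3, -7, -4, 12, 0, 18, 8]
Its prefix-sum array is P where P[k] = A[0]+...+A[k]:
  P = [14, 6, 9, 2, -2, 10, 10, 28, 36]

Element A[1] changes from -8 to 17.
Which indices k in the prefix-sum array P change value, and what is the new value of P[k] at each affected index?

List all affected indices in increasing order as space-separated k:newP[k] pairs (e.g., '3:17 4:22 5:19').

Answer: 1:31 2:34 3:27 4:23 5:35 6:35 7:53 8:61

Derivation:
P[k] = A[0] + ... + A[k]
P[k] includes A[1] iff k >= 1
Affected indices: 1, 2, ..., 8; delta = 25
  P[1]: 6 + 25 = 31
  P[2]: 9 + 25 = 34
  P[3]: 2 + 25 = 27
  P[4]: -2 + 25 = 23
  P[5]: 10 + 25 = 35
  P[6]: 10 + 25 = 35
  P[7]: 28 + 25 = 53
  P[8]: 36 + 25 = 61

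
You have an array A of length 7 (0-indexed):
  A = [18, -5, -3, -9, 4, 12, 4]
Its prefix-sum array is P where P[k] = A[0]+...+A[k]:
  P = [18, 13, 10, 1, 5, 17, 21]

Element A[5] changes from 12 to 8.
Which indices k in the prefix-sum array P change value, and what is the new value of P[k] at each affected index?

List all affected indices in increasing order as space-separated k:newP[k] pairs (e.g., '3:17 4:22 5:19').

P[k] = A[0] + ... + A[k]
P[k] includes A[5] iff k >= 5
Affected indices: 5, 6, ..., 6; delta = -4
  P[5]: 17 + -4 = 13
  P[6]: 21 + -4 = 17

Answer: 5:13 6:17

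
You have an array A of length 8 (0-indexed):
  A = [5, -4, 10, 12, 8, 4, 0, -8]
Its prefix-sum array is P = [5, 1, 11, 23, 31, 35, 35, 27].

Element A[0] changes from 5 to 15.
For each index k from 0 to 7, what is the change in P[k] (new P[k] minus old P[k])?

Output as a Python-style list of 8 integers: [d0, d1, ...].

Answer: [10, 10, 10, 10, 10, 10, 10, 10]

Derivation:
Element change: A[0] 5 -> 15, delta = 10
For k < 0: P[k] unchanged, delta_P[k] = 0
For k >= 0: P[k] shifts by exactly 10
Delta array: [10, 10, 10, 10, 10, 10, 10, 10]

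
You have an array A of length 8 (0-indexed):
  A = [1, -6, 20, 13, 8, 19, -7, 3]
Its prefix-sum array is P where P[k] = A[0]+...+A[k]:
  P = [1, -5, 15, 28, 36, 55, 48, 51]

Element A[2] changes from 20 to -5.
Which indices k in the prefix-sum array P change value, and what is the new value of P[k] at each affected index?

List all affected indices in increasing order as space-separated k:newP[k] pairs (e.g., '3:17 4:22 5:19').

P[k] = A[0] + ... + A[k]
P[k] includes A[2] iff k >= 2
Affected indices: 2, 3, ..., 7; delta = -25
  P[2]: 15 + -25 = -10
  P[3]: 28 + -25 = 3
  P[4]: 36 + -25 = 11
  P[5]: 55 + -25 = 30
  P[6]: 48 + -25 = 23
  P[7]: 51 + -25 = 26

Answer: 2:-10 3:3 4:11 5:30 6:23 7:26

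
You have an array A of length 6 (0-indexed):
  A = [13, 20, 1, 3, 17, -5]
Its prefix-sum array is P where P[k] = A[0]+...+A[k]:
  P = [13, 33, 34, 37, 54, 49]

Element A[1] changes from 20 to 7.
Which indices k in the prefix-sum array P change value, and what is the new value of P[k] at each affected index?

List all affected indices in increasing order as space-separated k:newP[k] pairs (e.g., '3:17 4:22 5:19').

P[k] = A[0] + ... + A[k]
P[k] includes A[1] iff k >= 1
Affected indices: 1, 2, ..., 5; delta = -13
  P[1]: 33 + -13 = 20
  P[2]: 34 + -13 = 21
  P[3]: 37 + -13 = 24
  P[4]: 54 + -13 = 41
  P[5]: 49 + -13 = 36

Answer: 1:20 2:21 3:24 4:41 5:36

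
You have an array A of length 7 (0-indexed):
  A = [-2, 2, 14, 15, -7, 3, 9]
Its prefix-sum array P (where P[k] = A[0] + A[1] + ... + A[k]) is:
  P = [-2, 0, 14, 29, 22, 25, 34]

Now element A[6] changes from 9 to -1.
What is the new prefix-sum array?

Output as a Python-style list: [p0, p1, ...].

Change: A[6] 9 -> -1, delta = -10
P[k] for k < 6: unchanged (A[6] not included)
P[k] for k >= 6: shift by delta = -10
  P[0] = -2 + 0 = -2
  P[1] = 0 + 0 = 0
  P[2] = 14 + 0 = 14
  P[3] = 29 + 0 = 29
  P[4] = 22 + 0 = 22
  P[5] = 25 + 0 = 25
  P[6] = 34 + -10 = 24

Answer: [-2, 0, 14, 29, 22, 25, 24]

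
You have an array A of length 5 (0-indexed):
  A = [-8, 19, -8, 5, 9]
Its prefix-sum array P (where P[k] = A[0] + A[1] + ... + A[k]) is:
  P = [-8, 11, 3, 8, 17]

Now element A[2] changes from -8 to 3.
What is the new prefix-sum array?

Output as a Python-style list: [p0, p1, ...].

Answer: [-8, 11, 14, 19, 28]

Derivation:
Change: A[2] -8 -> 3, delta = 11
P[k] for k < 2: unchanged (A[2] not included)
P[k] for k >= 2: shift by delta = 11
  P[0] = -8 + 0 = -8
  P[1] = 11 + 0 = 11
  P[2] = 3 + 11 = 14
  P[3] = 8 + 11 = 19
  P[4] = 17 + 11 = 28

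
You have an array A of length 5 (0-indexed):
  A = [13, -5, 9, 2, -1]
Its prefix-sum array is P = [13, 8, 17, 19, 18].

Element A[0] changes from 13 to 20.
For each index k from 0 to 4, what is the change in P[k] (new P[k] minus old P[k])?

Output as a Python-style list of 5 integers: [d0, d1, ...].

Answer: [7, 7, 7, 7, 7]

Derivation:
Element change: A[0] 13 -> 20, delta = 7
For k < 0: P[k] unchanged, delta_P[k] = 0
For k >= 0: P[k] shifts by exactly 7
Delta array: [7, 7, 7, 7, 7]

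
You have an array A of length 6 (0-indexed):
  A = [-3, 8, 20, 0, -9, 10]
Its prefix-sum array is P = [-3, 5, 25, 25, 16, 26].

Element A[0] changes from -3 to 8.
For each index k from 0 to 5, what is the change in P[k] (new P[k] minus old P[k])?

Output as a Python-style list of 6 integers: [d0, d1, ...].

Answer: [11, 11, 11, 11, 11, 11]

Derivation:
Element change: A[0] -3 -> 8, delta = 11
For k < 0: P[k] unchanged, delta_P[k] = 0
For k >= 0: P[k] shifts by exactly 11
Delta array: [11, 11, 11, 11, 11, 11]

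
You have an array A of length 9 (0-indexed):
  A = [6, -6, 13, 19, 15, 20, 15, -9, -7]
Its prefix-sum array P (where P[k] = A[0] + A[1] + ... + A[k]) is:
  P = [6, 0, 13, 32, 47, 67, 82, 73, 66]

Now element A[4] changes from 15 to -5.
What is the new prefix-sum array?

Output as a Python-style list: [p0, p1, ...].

Answer: [6, 0, 13, 32, 27, 47, 62, 53, 46]

Derivation:
Change: A[4] 15 -> -5, delta = -20
P[k] for k < 4: unchanged (A[4] not included)
P[k] for k >= 4: shift by delta = -20
  P[0] = 6 + 0 = 6
  P[1] = 0 + 0 = 0
  P[2] = 13 + 0 = 13
  P[3] = 32 + 0 = 32
  P[4] = 47 + -20 = 27
  P[5] = 67 + -20 = 47
  P[6] = 82 + -20 = 62
  P[7] = 73 + -20 = 53
  P[8] = 66 + -20 = 46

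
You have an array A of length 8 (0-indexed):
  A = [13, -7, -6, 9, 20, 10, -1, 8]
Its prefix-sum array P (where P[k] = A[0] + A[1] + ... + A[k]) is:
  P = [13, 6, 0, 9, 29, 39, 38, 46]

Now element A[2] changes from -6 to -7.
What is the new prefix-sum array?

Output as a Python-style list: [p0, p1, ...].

Change: A[2] -6 -> -7, delta = -1
P[k] for k < 2: unchanged (A[2] not included)
P[k] for k >= 2: shift by delta = -1
  P[0] = 13 + 0 = 13
  P[1] = 6 + 0 = 6
  P[2] = 0 + -1 = -1
  P[3] = 9 + -1 = 8
  P[4] = 29 + -1 = 28
  P[5] = 39 + -1 = 38
  P[6] = 38 + -1 = 37
  P[7] = 46 + -1 = 45

Answer: [13, 6, -1, 8, 28, 38, 37, 45]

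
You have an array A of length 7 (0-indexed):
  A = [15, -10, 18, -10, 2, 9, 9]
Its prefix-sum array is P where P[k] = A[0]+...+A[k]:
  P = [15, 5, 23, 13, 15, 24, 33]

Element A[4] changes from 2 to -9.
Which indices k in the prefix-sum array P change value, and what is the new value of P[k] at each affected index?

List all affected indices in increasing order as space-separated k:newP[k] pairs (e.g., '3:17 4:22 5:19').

P[k] = A[0] + ... + A[k]
P[k] includes A[4] iff k >= 4
Affected indices: 4, 5, ..., 6; delta = -11
  P[4]: 15 + -11 = 4
  P[5]: 24 + -11 = 13
  P[6]: 33 + -11 = 22

Answer: 4:4 5:13 6:22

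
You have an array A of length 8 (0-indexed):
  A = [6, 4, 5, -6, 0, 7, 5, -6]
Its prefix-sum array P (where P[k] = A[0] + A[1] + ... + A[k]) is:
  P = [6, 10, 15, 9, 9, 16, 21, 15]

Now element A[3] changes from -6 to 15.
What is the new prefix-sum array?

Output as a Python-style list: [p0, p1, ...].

Answer: [6, 10, 15, 30, 30, 37, 42, 36]

Derivation:
Change: A[3] -6 -> 15, delta = 21
P[k] for k < 3: unchanged (A[3] not included)
P[k] for k >= 3: shift by delta = 21
  P[0] = 6 + 0 = 6
  P[1] = 10 + 0 = 10
  P[2] = 15 + 0 = 15
  P[3] = 9 + 21 = 30
  P[4] = 9 + 21 = 30
  P[5] = 16 + 21 = 37
  P[6] = 21 + 21 = 42
  P[7] = 15 + 21 = 36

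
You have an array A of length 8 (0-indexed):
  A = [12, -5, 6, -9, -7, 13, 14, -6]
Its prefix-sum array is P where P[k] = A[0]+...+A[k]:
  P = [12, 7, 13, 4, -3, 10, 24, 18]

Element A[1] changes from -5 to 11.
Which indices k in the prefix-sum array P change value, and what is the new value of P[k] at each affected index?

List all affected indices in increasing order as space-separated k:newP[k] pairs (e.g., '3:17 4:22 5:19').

Answer: 1:23 2:29 3:20 4:13 5:26 6:40 7:34

Derivation:
P[k] = A[0] + ... + A[k]
P[k] includes A[1] iff k >= 1
Affected indices: 1, 2, ..., 7; delta = 16
  P[1]: 7 + 16 = 23
  P[2]: 13 + 16 = 29
  P[3]: 4 + 16 = 20
  P[4]: -3 + 16 = 13
  P[5]: 10 + 16 = 26
  P[6]: 24 + 16 = 40
  P[7]: 18 + 16 = 34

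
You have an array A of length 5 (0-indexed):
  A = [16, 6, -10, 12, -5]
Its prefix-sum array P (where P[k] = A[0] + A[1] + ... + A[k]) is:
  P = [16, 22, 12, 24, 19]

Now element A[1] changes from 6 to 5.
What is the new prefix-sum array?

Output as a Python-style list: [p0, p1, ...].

Change: A[1] 6 -> 5, delta = -1
P[k] for k < 1: unchanged (A[1] not included)
P[k] for k >= 1: shift by delta = -1
  P[0] = 16 + 0 = 16
  P[1] = 22 + -1 = 21
  P[2] = 12 + -1 = 11
  P[3] = 24 + -1 = 23
  P[4] = 19 + -1 = 18

Answer: [16, 21, 11, 23, 18]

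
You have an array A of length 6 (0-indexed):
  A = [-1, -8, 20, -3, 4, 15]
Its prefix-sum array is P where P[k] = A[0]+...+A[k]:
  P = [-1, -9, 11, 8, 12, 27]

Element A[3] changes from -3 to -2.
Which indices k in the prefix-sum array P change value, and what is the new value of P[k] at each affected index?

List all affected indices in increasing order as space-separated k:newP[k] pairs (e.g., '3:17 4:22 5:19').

Answer: 3:9 4:13 5:28

Derivation:
P[k] = A[0] + ... + A[k]
P[k] includes A[3] iff k >= 3
Affected indices: 3, 4, ..., 5; delta = 1
  P[3]: 8 + 1 = 9
  P[4]: 12 + 1 = 13
  P[5]: 27 + 1 = 28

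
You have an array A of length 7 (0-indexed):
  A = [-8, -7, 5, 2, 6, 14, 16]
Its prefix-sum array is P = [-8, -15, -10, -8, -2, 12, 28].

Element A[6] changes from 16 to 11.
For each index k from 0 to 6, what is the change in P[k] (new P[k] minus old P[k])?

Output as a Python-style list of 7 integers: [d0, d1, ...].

Element change: A[6] 16 -> 11, delta = -5
For k < 6: P[k] unchanged, delta_P[k] = 0
For k >= 6: P[k] shifts by exactly -5
Delta array: [0, 0, 0, 0, 0, 0, -5]

Answer: [0, 0, 0, 0, 0, 0, -5]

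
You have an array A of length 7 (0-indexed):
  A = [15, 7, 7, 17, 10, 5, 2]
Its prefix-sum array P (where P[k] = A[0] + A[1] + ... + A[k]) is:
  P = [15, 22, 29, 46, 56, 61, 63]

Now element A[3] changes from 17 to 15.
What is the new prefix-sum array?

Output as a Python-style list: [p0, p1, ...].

Answer: [15, 22, 29, 44, 54, 59, 61]

Derivation:
Change: A[3] 17 -> 15, delta = -2
P[k] for k < 3: unchanged (A[3] not included)
P[k] for k >= 3: shift by delta = -2
  P[0] = 15 + 0 = 15
  P[1] = 22 + 0 = 22
  P[2] = 29 + 0 = 29
  P[3] = 46 + -2 = 44
  P[4] = 56 + -2 = 54
  P[5] = 61 + -2 = 59
  P[6] = 63 + -2 = 61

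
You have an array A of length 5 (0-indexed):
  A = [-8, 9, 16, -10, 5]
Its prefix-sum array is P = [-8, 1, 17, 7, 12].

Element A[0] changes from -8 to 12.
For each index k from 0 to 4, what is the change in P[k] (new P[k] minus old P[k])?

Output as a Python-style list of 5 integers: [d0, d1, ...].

Answer: [20, 20, 20, 20, 20]

Derivation:
Element change: A[0] -8 -> 12, delta = 20
For k < 0: P[k] unchanged, delta_P[k] = 0
For k >= 0: P[k] shifts by exactly 20
Delta array: [20, 20, 20, 20, 20]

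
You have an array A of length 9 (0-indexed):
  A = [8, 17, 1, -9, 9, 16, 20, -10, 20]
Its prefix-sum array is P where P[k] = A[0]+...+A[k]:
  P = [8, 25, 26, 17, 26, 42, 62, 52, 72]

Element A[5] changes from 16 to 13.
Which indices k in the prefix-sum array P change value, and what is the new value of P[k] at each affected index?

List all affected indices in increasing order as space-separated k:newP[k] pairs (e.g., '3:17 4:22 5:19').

Answer: 5:39 6:59 7:49 8:69

Derivation:
P[k] = A[0] + ... + A[k]
P[k] includes A[5] iff k >= 5
Affected indices: 5, 6, ..., 8; delta = -3
  P[5]: 42 + -3 = 39
  P[6]: 62 + -3 = 59
  P[7]: 52 + -3 = 49
  P[8]: 72 + -3 = 69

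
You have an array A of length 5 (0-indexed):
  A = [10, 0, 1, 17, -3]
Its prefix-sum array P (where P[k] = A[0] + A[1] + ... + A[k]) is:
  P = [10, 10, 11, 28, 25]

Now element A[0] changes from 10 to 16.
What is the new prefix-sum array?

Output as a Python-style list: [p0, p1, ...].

Change: A[0] 10 -> 16, delta = 6
P[k] for k < 0: unchanged (A[0] not included)
P[k] for k >= 0: shift by delta = 6
  P[0] = 10 + 6 = 16
  P[1] = 10 + 6 = 16
  P[2] = 11 + 6 = 17
  P[3] = 28 + 6 = 34
  P[4] = 25 + 6 = 31

Answer: [16, 16, 17, 34, 31]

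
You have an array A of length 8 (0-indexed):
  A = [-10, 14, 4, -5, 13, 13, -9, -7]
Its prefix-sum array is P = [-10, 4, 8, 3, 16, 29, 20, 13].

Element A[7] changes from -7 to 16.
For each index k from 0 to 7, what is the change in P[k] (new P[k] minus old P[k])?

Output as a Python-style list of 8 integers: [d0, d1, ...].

Element change: A[7] -7 -> 16, delta = 23
For k < 7: P[k] unchanged, delta_P[k] = 0
For k >= 7: P[k] shifts by exactly 23
Delta array: [0, 0, 0, 0, 0, 0, 0, 23]

Answer: [0, 0, 0, 0, 0, 0, 0, 23]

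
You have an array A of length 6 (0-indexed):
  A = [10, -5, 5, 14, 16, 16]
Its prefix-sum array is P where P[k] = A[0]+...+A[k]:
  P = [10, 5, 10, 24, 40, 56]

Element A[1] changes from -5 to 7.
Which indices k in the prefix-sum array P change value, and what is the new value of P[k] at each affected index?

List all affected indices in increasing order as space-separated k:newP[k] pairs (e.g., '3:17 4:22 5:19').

P[k] = A[0] + ... + A[k]
P[k] includes A[1] iff k >= 1
Affected indices: 1, 2, ..., 5; delta = 12
  P[1]: 5 + 12 = 17
  P[2]: 10 + 12 = 22
  P[3]: 24 + 12 = 36
  P[4]: 40 + 12 = 52
  P[5]: 56 + 12 = 68

Answer: 1:17 2:22 3:36 4:52 5:68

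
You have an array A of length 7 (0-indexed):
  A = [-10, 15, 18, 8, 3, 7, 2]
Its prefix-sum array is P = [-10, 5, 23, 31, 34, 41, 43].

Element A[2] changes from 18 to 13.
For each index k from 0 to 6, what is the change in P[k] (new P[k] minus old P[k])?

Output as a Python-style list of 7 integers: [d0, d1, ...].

Element change: A[2] 18 -> 13, delta = -5
For k < 2: P[k] unchanged, delta_P[k] = 0
For k >= 2: P[k] shifts by exactly -5
Delta array: [0, 0, -5, -5, -5, -5, -5]

Answer: [0, 0, -5, -5, -5, -5, -5]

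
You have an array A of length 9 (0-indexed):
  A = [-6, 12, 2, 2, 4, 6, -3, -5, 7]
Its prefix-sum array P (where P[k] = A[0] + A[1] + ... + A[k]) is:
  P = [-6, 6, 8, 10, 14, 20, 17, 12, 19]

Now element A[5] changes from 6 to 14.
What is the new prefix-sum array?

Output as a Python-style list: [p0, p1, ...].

Answer: [-6, 6, 8, 10, 14, 28, 25, 20, 27]

Derivation:
Change: A[5] 6 -> 14, delta = 8
P[k] for k < 5: unchanged (A[5] not included)
P[k] for k >= 5: shift by delta = 8
  P[0] = -6 + 0 = -6
  P[1] = 6 + 0 = 6
  P[2] = 8 + 0 = 8
  P[3] = 10 + 0 = 10
  P[4] = 14 + 0 = 14
  P[5] = 20 + 8 = 28
  P[6] = 17 + 8 = 25
  P[7] = 12 + 8 = 20
  P[8] = 19 + 8 = 27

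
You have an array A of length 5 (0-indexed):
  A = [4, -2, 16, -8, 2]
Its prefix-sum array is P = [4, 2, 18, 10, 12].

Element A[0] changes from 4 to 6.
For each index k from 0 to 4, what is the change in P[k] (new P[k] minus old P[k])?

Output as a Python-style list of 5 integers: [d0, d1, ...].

Element change: A[0] 4 -> 6, delta = 2
For k < 0: P[k] unchanged, delta_P[k] = 0
For k >= 0: P[k] shifts by exactly 2
Delta array: [2, 2, 2, 2, 2]

Answer: [2, 2, 2, 2, 2]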